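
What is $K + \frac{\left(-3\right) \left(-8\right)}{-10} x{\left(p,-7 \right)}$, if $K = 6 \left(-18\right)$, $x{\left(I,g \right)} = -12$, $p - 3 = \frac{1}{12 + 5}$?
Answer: $- \frac{396}{5} \approx -79.2$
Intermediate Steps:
$p = \frac{52}{17}$ ($p = 3 + \frac{1}{12 + 5} = 3 + \frac{1}{17} = \frac{52}{17} \approx 3.0588$)
$K = -108$
$K + \frac{\left(-3\right) \left(-8\right)}{-10} x{\left(p,-7 \right)} = -108 + \frac{\left(-3\right) \left(-8\right)}{-10} \left(-12\right) = -108 + 24 \left(- \frac{1}{10}\right) \left(-12\right) = -108 - - \frac{144}{5} = -108 + \frac{144}{5} = - \frac{396}{5}$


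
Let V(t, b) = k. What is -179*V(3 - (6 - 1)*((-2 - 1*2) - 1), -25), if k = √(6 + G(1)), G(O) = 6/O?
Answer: -358*√3 ≈ -620.07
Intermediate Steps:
k = 2*√3 (k = √(6 + 6/1) = √(6 + 6*1) = √(6 + 6) = √12 = 2*√3 ≈ 3.4641)
V(t, b) = 2*√3
-179*V(3 - (6 - 1)*((-2 - 1*2) - 1), -25) = -358*√3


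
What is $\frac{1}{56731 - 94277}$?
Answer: $- \frac{1}{37546} \approx -2.6634 \cdot 10^{-5}$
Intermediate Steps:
$\frac{1}{56731 - 94277} = \frac{1}{-37546} = - \frac{1}{37546}$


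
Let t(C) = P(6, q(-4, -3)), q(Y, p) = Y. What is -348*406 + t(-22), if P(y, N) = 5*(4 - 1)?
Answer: -141273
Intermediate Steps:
P(y, N) = 15 (P(y, N) = 5*3 = 15)
t(C) = 15
-348*406 + t(-22) = -348*406 + 15 = -141288 + 15 = -141273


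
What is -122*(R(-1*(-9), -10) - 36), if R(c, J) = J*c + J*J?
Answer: 3172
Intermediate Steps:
R(c, J) = J² + J*c (R(c, J) = J*c + J² = J² + J*c)
-122*(R(-1*(-9), -10) - 36) = -122*(-10*(-10 - 1*(-9)) - 36) = -122*(-10*(-10 + 9) - 36) = -122*(-10*(-1) - 36) = -122*(10 - 36) = -122*(-26) = 3172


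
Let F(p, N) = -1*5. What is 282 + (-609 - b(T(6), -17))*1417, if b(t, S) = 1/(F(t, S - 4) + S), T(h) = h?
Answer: -18977345/22 ≈ -8.6261e+5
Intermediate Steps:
F(p, N) = -5
b(t, S) = 1/(-5 + S)
282 + (-609 - b(T(6), -17))*1417 = 282 + (-609 - 1/(-5 - 17))*1417 = 282 + (-609 - 1/(-22))*1417 = 282 + (-609 - 1*(-1/22))*1417 = 282 + (-609 + 1/22)*1417 = 282 - 13397/22*1417 = 282 - 18983549/22 = -18977345/22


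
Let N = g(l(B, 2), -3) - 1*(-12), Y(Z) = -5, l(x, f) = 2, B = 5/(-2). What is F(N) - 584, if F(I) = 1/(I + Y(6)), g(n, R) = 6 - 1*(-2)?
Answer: -8759/15 ≈ -583.93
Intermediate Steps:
B = -5/2 (B = 5*(-1/2) = -5/2 ≈ -2.5000)
g(n, R) = 8 (g(n, R) = 6 + 2 = 8)
N = 20 (N = 8 - 1*(-12) = 8 + 12 = 20)
F(I) = 1/(-5 + I) (F(I) = 1/(I - 5) = 1/(-5 + I))
F(N) - 584 = 1/(-5 + 20) - 584 = 1/15 - 584 = -8759/15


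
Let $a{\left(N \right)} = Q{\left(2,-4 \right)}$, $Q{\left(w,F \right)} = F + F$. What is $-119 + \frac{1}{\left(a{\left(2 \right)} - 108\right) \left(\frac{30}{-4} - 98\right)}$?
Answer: $- \frac{1456321}{12238} \approx -119.0$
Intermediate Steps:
$Q{\left(w,F \right)} = 2 F$
$a{\left(N \right)} = -8$ ($a{\left(N \right)} = 2 \left(-4\right) = -8$)
$-119 + \frac{1}{\left(a{\left(2 \right)} - 108\right) \left(\frac{30}{-4} - 98\right)} = -119 + \frac{1}{\left(-8 - 108\right) \left(\frac{30}{-4} - 98\right)} = -119 + \frac{1}{\left(-116\right) \left(30 \left(- \frac{1}{4}\right) - 98\right)} = -119 - \frac{1}{116 \left(- \frac{15}{2} - 98\right)} = -119 - \frac{1}{116 \left(- \frac{211}{2}\right)} = -119 - - \frac{1}{12238} = -119 + \frac{1}{12238} = - \frac{1456321}{12238}$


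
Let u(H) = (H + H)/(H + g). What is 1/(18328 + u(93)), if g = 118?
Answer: 211/3867394 ≈ 5.4559e-5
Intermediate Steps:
u(H) = 2*H/(118 + H) (u(H) = (H + H)/(H + 118) = (2*H)/(118 + H) = 2*H/(118 + H))
1/(18328 + u(93)) = 1/(18328 + 2*93/(118 + 93)) = 1/(18328 + 2*93/211) = 1/(18328 + 2*93*(1/211)) = 1/(18328 + 186/211) = 1/(3867394/211) = 211/3867394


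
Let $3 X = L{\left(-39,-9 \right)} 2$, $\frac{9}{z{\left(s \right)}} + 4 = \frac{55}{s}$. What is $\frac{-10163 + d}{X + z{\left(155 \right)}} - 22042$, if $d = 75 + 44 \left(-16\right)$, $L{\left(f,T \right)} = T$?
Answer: $- \frac{19874698}{957} \approx -20768.0$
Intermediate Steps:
$d = -629$ ($d = 75 - 704 = -629$)
$z{\left(s \right)} = \frac{9}{-4 + \frac{55}{s}}$
$X = -6$ ($X = \frac{\left(-9\right) 2}{3} = \frac{1}{3} \left(-18\right) = -6$)
$\frac{-10163 + d}{X + z{\left(155 \right)}} - 22042 = \frac{-10163 - 629}{-6 - \frac{1395}{-55 + 4 \cdot 155}} - 22042 = - \frac{10792}{-6 - \frac{1395}{-55 + 620}} - 22042 = - \frac{10792}{-6 - \frac{1395}{565}} - 22042 = - \frac{10792}{-6 - 1395 \cdot \frac{1}{565}} - 22042 = - \frac{10792}{-6 - \frac{279}{113}} - 22042 = - \frac{10792}{- \frac{957}{113}} - 22042 = \left(-10792\right) \left(- \frac{113}{957}\right) - 22042 = \frac{1219496}{957} - 22042 = - \frac{19874698}{957}$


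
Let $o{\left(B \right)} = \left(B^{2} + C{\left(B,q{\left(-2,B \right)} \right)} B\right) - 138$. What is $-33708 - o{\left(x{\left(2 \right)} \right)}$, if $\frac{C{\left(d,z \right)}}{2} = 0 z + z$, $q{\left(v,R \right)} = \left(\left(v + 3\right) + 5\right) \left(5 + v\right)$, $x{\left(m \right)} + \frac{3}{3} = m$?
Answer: $-33607$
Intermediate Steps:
$x{\left(m \right)} = -1 + m$
$q{\left(v,R \right)} = \left(5 + v\right) \left(8 + v\right)$ ($q{\left(v,R \right)} = \left(\left(3 + v\right) + 5\right) \left(5 + v\right) = \left(8 + v\right) \left(5 + v\right) = \left(5 + v\right) \left(8 + v\right)$)
$C{\left(d,z \right)} = 2 z$ ($C{\left(d,z \right)} = 2 \left(0 z + z\right) = 2 \left(0 + z\right) = 2 z$)
$o{\left(B \right)} = -138 + B^{2} + 36 B$ ($o{\left(B \right)} = \left(B^{2} + 2 \left(40 + \left(-2\right)^{2} + 13 \left(-2\right)\right) B\right) - 138 = \left(B^{2} + 2 \left(40 + 4 - 26\right) B\right) - 138 = \left(B^{2} + 2 \cdot 18 B\right) - 138 = \left(B^{2} + 36 B\right) - 138 = -138 + B^{2} + 36 B$)
$-33708 - o{\left(x{\left(2 \right)} \right)} = -33708 - \left(-138 + \left(-1 + 2\right)^{2} + 36 \left(-1 + 2\right)\right) = -33708 - \left(-138 + 1^{2} + 36 \cdot 1\right) = -33708 - \left(-138 + 1 + 36\right) = -33708 - -101 = -33708 + 101 = -33607$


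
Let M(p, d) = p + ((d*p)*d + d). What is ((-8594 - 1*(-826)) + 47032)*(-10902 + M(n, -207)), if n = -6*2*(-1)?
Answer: 19753365024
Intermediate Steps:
n = 12 (n = -12*(-1) = 12)
M(p, d) = d + p + p*d² (M(p, d) = p + (p*d² + d) = p + (d + p*d²) = d + p + p*d²)
((-8594 - 1*(-826)) + 47032)*(-10902 + M(n, -207)) = ((-8594 - 1*(-826)) + 47032)*(-10902 + (-207 + 12 + 12*(-207)²)) = ((-8594 + 826) + 47032)*(-10902 + (-207 + 12 + 12*42849)) = (-7768 + 47032)*(-10902 + (-207 + 12 + 514188)) = 39264*(-10902 + 513993) = 39264*503091 = 19753365024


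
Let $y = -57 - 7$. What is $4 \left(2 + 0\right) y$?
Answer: $-512$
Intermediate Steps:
$y = -64$
$4 \left(2 + 0\right) y = 4 \left(2 + 0\right) \left(-64\right) = 4 \cdot 2 \left(-64\right) = 8 \left(-64\right) = -512$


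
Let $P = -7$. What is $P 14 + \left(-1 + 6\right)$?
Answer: $-93$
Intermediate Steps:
$P 14 + \left(-1 + 6\right) = \left(-7\right) 14 + \left(-1 + 6\right) = -98 + 5 = -93$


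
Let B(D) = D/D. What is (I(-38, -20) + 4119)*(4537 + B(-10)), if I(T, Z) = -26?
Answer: 18574034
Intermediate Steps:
B(D) = 1
(I(-38, -20) + 4119)*(4537 + B(-10)) = (-26 + 4119)*(4537 + 1) = 4093*4538 = 18574034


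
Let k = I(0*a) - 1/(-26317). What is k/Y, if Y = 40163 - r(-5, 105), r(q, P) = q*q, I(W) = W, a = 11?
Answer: 1/1056311746 ≈ 9.4669e-10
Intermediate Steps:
r(q, P) = q²
k = 1/26317 (k = 0*11 - 1/(-26317) = 0 - 1*(-1/26317) = 0 + 1/26317 = 1/26317 ≈ 3.7998e-5)
Y = 40138 (Y = 40163 - 1*(-5)² = 40163 - 1*25 = 40163 - 25 = 40138)
k/Y = (1/26317)/40138 = (1/26317)*(1/40138) = 1/1056311746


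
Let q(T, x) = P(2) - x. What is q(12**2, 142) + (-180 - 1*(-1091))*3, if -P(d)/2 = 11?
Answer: 2569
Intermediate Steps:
P(d) = -22 (P(d) = -2*11 = -22)
q(T, x) = -22 - x
q(12**2, 142) + (-180 - 1*(-1091))*3 = (-22 - 1*142) + (-180 - 1*(-1091))*3 = (-22 - 142) + (-180 + 1091)*3 = -164 + 911*3 = -164 + 2733 = 2569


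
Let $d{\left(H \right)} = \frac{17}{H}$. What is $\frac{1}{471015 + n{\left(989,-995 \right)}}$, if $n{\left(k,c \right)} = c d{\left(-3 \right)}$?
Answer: $\frac{3}{1429960} \approx 2.098 \cdot 10^{-6}$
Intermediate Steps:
$n{\left(k,c \right)} = - \frac{17 c}{3}$ ($n{\left(k,c \right)} = c \frac{17}{-3} = c 17 \left(- \frac{1}{3}\right) = c \left(- \frac{17}{3}\right) = - \frac{17 c}{3}$)
$\frac{1}{471015 + n{\left(989,-995 \right)}} = \frac{1}{471015 - - \frac{16915}{3}} = \frac{1}{471015 + \frac{16915}{3}} = \frac{1}{\frac{1429960}{3}} = \frac{3}{1429960}$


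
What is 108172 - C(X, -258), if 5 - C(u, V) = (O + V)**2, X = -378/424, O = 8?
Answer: 170667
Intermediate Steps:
X = -189/212 (X = -378*1/424 = -189/212 ≈ -0.89151)
C(u, V) = 5 - (8 + V)**2
108172 - C(X, -258) = 108172 - (5 - (8 - 258)**2) = 108172 - (5 - 1*(-250)**2) = 108172 - (5 - 1*62500) = 108172 - (5 - 62500) = 108172 - 1*(-62495) = 108172 + 62495 = 170667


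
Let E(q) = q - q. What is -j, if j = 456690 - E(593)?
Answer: -456690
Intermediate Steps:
E(q) = 0
j = 456690 (j = 456690 - 1*0 = 456690 + 0 = 456690)
-j = -1*456690 = -456690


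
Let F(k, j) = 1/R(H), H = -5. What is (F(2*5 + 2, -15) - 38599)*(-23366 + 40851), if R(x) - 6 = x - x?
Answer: -4049403605/6 ≈ -6.7490e+8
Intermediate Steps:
R(x) = 6 (R(x) = 6 + (x - x) = 6 + 0 = 6)
F(k, j) = ⅙ (F(k, j) = 1/6 = ⅙)
(F(2*5 + 2, -15) - 38599)*(-23366 + 40851) = (⅙ - 38599)*(-23366 + 40851) = -231593/6*17485 = -4049403605/6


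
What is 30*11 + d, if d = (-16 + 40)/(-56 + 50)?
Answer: 326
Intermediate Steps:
d = -4 (d = 24/(-6) = 24*(-1/6) = -4)
30*11 + d = 30*11 - 4 = 330 - 4 = 326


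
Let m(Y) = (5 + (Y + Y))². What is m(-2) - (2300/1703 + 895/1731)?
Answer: -2557592/2947893 ≈ -0.86760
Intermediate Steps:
m(Y) = (5 + 2*Y)²
m(-2) - (2300/1703 + 895/1731) = (5 + 2*(-2))² - (2300/1703 + 895/1731) = (5 - 4)² - (2300*(1/1703) + 895*(1/1731)) = 1² - (2300/1703 + 895/1731) = 1 - 1*5505485/2947893 = 1 - 5505485/2947893 = -2557592/2947893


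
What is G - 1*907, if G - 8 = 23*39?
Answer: -2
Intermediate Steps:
G = 905 (G = 8 + 23*39 = 8 + 897 = 905)
G - 1*907 = 905 - 1*907 = 905 - 907 = -2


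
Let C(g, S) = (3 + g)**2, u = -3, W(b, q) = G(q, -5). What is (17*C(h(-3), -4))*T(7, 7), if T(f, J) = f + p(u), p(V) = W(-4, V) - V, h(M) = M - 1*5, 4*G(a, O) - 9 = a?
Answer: 9775/2 ≈ 4887.5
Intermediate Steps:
G(a, O) = 9/4 + a/4
W(b, q) = 9/4 + q/4
h(M) = -5 + M (h(M) = M - 5 = -5 + M)
p(V) = 9/4 - 3*V/4 (p(V) = (9/4 + V/4) - V = 9/4 - 3*V/4)
T(f, J) = 9/2 + f (T(f, J) = f + (9/4 - 3/4*(-3)) = f + (9/4 + 9/4) = f + 9/2 = 9/2 + f)
(17*C(h(-3), -4))*T(7, 7) = (17*(3 + (-5 - 3))**2)*(9/2 + 7) = (17*(3 - 8)**2)*(23/2) = (17*(-5)**2)*(23/2) = (17*25)*(23/2) = 425*(23/2) = 9775/2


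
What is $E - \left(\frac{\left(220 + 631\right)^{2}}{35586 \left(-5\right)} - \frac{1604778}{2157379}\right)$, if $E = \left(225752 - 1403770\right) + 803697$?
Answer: $- \frac{20526560933799593}{54837492210} \approx -3.7432 \cdot 10^{5}$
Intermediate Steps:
$E = -374321$ ($E = -1178018 + 803697 = -374321$)
$E - \left(\frac{\left(220 + 631\right)^{2}}{35586 \left(-5\right)} - \frac{1604778}{2157379}\right) = -374321 - \left(\frac{\left(220 + 631\right)^{2}}{35586 \left(-5\right)} - \frac{1604778}{2157379}\right) = -374321 - \left(\frac{851^{2}}{-177930} - \frac{229254}{308197}\right) = -374321 - \left(724201 \left(- \frac{1}{177930}\right) - \frac{229254}{308197}\right) = -374321 - \left(- \frac{724201}{177930} - \frac{229254}{308197}\right) = -374321 - - \frac{263987739817}{54837492210} = -374321 + \frac{263987739817}{54837492210} = - \frac{20526560933799593}{54837492210}$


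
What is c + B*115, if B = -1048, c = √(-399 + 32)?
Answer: -120520 + I*√367 ≈ -1.2052e+5 + 19.157*I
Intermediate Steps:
c = I*√367 (c = √(-367) = I*√367 ≈ 19.157*I)
c + B*115 = I*√367 - 1048*115 = I*√367 - 120520 = -120520 + I*√367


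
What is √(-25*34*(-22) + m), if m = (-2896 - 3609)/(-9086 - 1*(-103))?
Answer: √1509041638715/8983 ≈ 136.75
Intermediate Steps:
m = 6505/8983 (m = -6505/(-9086 + 103) = -6505/(-8983) = -6505*(-1/8983) = 6505/8983 ≈ 0.72415)
√(-25*34*(-22) + m) = √(-25*34*(-22) + 6505/8983) = √(-850*(-22) + 6505/8983) = √(18700 + 6505/8983) = √(167988605/8983) = √1509041638715/8983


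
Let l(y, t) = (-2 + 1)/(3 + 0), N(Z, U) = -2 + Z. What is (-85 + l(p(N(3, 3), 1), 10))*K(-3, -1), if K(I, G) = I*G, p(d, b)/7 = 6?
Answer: -256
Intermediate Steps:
p(d, b) = 42 (p(d, b) = 7*6 = 42)
l(y, t) = -⅓ (l(y, t) = -1/3 = -1*⅓ = -⅓)
K(I, G) = G*I
(-85 + l(p(N(3, 3), 1), 10))*K(-3, -1) = (-85 - ⅓)*(-1*(-3)) = -256/3*3 = -256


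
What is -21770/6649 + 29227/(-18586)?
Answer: -598947543/123578314 ≈ -4.8467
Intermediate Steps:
-21770/6649 + 29227/(-18586) = -21770*1/6649 + 29227*(-1/18586) = -21770/6649 - 29227/18586 = -598947543/123578314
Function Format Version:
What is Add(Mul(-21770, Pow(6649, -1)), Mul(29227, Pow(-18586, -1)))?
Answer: Rational(-598947543, 123578314) ≈ -4.8467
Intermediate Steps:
Add(Mul(-21770, Pow(6649, -1)), Mul(29227, Pow(-18586, -1))) = Add(Mul(-21770, Rational(1, 6649)), Mul(29227, Rational(-1, 18586))) = Add(Rational(-21770, 6649), Rational(-29227, 18586)) = Rational(-598947543, 123578314)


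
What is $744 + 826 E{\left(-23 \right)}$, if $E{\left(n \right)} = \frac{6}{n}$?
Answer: $\frac{12156}{23} \approx 528.52$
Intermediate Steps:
$744 + 826 E{\left(-23 \right)} = 744 + 826 \frac{6}{-23} = 744 + 826 \cdot 6 \left(- \frac{1}{23}\right) = 744 + 826 \left(- \frac{6}{23}\right) = 744 - \frac{4956}{23} = \frac{12156}{23}$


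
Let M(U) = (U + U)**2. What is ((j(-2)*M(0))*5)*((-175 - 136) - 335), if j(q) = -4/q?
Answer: 0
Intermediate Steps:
M(U) = 4*U**2 (M(U) = (2*U)**2 = 4*U**2)
((j(-2)*M(0))*5)*((-175 - 136) - 335) = (((-4/(-2))*(4*0**2))*5)*((-175 - 136) - 335) = (((-4*(-1/2))*(4*0))*5)*(-311 - 335) = ((2*0)*5)*(-646) = (0*5)*(-646) = 0*(-646) = 0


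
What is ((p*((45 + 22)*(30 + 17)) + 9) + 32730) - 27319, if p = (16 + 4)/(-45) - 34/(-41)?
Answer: 2447138/369 ≈ 6631.8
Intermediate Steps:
p = 142/369 (p = 20*(-1/45) - 34*(-1/41) = -4/9 + 34/41 = 142/369 ≈ 0.38482)
((p*((45 + 22)*(30 + 17)) + 9) + 32730) - 27319 = ((142*((45 + 22)*(30 + 17))/369 + 9) + 32730) - 27319 = ((142*(67*47)/369 + 9) + 32730) - 27319 = (((142/369)*3149 + 9) + 32730) - 27319 = ((447158/369 + 9) + 32730) - 27319 = (450479/369 + 32730) - 27319 = 12527849/369 - 27319 = 2447138/369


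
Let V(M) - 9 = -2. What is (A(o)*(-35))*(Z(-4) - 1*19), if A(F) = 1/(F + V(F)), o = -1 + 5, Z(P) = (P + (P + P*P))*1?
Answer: 35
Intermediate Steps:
V(M) = 7 (V(M) = 9 - 2 = 7)
Z(P) = P² + 2*P (Z(P) = (P + (P + P²))*1 = (P² + 2*P)*1 = P² + 2*P)
o = 4
A(F) = 1/(7 + F) (A(F) = 1/(F + 7) = 1/(7 + F))
(A(o)*(-35))*(Z(-4) - 1*19) = (-35/(7 + 4))*(-4*(2 - 4) - 1*19) = (-35/11)*(-4*(-2) - 19) = ((1/11)*(-35))*(8 - 19) = -35/11*(-11) = 35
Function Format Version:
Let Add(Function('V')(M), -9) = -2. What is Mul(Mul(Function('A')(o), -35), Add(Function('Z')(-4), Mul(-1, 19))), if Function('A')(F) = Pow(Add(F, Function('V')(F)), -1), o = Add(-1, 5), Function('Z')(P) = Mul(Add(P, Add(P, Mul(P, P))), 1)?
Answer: 35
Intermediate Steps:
Function('V')(M) = 7 (Function('V')(M) = Add(9, -2) = 7)
Function('Z')(P) = Add(Pow(P, 2), Mul(2, P)) (Function('Z')(P) = Mul(Add(P, Add(P, Pow(P, 2))), 1) = Mul(Add(Pow(P, 2), Mul(2, P)), 1) = Add(Pow(P, 2), Mul(2, P)))
o = 4
Function('A')(F) = Pow(Add(7, F), -1) (Function('A')(F) = Pow(Add(F, 7), -1) = Pow(Add(7, F), -1))
Mul(Mul(Function('A')(o), -35), Add(Function('Z')(-4), Mul(-1, 19))) = Mul(Mul(Pow(Add(7, 4), -1), -35), Add(Mul(-4, Add(2, -4)), Mul(-1, 19))) = Mul(Mul(Pow(11, -1), -35), Add(Mul(-4, -2), -19)) = Mul(Mul(Rational(1, 11), -35), Add(8, -19)) = Mul(Rational(-35, 11), -11) = 35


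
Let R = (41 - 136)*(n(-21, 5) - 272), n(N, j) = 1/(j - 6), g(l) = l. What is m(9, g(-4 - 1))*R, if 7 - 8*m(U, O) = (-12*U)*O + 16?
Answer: -14238315/8 ≈ -1.7798e+6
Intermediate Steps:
n(N, j) = 1/(-6 + j)
m(U, O) = -9/8 + 3*O*U/2 (m(U, O) = 7/8 - ((-12*U)*O + 16)/8 = 7/8 - (-12*O*U + 16)/8 = 7/8 - (16 - 12*O*U)/8 = 7/8 + (-2 + 3*O*U/2) = -9/8 + 3*O*U/2)
R = 25935 (R = (41 - 136)*(1/(-6 + 5) - 272) = -95*(1/(-1) - 272) = -95*(-1 - 272) = -95*(-273) = 25935)
m(9, g(-4 - 1))*R = (-9/8 + (3/2)*(-4 - 1)*9)*25935 = (-9/8 + (3/2)*(-5)*9)*25935 = (-9/8 - 135/2)*25935 = -549/8*25935 = -14238315/8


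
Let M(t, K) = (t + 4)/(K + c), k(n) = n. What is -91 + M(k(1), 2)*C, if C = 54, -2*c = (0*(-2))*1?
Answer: 44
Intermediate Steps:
c = 0 (c = -0*(-2)/2 = -0 = -½*0 = 0)
M(t, K) = (4 + t)/K (M(t, K) = (t + 4)/(K + 0) = (4 + t)/K)
-91 + M(k(1), 2)*C = -91 + ((4 + 1)/2)*54 = -91 + ((½)*5)*54 = -91 + (5/2)*54 = -91 + 135 = 44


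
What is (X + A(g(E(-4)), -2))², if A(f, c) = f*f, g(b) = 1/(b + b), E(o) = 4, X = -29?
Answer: 3441025/4096 ≈ 840.09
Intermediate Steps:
g(b) = 1/(2*b)
A(f, c) = f²
(X + A(g(E(-4)), -2))² = (-29 + ((½)/4)²)² = (-29 + ((½)*(¼))²)² = (-29 + (⅛)²)² = (-29 + 1/64)² = (-1855/64)² = 3441025/4096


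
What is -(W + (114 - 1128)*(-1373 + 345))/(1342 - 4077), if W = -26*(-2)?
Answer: 1042444/2735 ≈ 381.15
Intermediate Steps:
W = 52
-(W + (114 - 1128)*(-1373 + 345))/(1342 - 4077) = -(52 + (114 - 1128)*(-1373 + 345))/(1342 - 4077) = -(52 - 1014*(-1028))/(-2735) = -(52 + 1042392)*(-1)/2735 = -1042444*(-1)/2735 = -1*(-1042444/2735) = 1042444/2735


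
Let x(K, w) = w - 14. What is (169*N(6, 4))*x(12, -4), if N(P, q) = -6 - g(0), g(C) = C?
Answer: 18252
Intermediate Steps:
x(K, w) = -14 + w
N(P, q) = -6 (N(P, q) = -6 - 1*0 = -6 + 0 = -6)
(169*N(6, 4))*x(12, -4) = (169*(-6))*(-14 - 4) = -1014*(-18) = 18252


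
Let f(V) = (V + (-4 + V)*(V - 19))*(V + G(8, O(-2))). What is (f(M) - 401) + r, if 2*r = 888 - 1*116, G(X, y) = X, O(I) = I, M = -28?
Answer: -29535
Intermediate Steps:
f(V) = (8 + V)*(V + (-19 + V)*(-4 + V)) (f(V) = (V + (-4 + V)*(V - 19))*(V + 8) = (V + (-4 + V)*(-19 + V))*(8 + V) = (V + (-19 + V)*(-4 + V))*(8 + V) = (8 + V)*(V + (-19 + V)*(-4 + V)))
r = 386 (r = (888 - 1*116)/2 = (888 - 116)/2 = (1/2)*772 = 386)
(f(M) - 401) + r = ((608 + (-28)**3 - 100*(-28) - 14*(-28)**2) - 401) + 386 = ((608 - 21952 + 2800 - 14*784) - 401) + 386 = ((608 - 21952 + 2800 - 10976) - 401) + 386 = (-29520 - 401) + 386 = -29921 + 386 = -29535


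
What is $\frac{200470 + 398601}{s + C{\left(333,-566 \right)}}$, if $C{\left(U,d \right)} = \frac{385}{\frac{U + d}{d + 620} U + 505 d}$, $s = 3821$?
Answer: $\frac{93869034061}{598716101} \approx 156.78$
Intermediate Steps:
$C{\left(U,d \right)} = \frac{385}{505 d + \frac{U \left(U + d\right)}{620 + d}}$ ($C{\left(U,d \right)} = \frac{385}{\frac{U + d}{620 + d} U + 505 d} = \frac{385}{\frac{U \left(U + d\right)}{620 + d} + 505 d} = \frac{385}{505 d + \frac{U \left(U + d\right)}{620 + d}}$)
$\frac{200470 + 398601}{s + C{\left(333,-566 \right)}} = \frac{200470 + 398601}{3821 + \frac{385 \left(620 - 566\right)}{333^{2} + 505 \left(-566\right)^{2} + 313100 \left(-566\right) + 333 \left(-566\right)}} = \frac{599071}{3821 + 385 \frac{1}{110889 + 505 \cdot 320356 - 177214600 - 188478} \cdot 54} = \frac{599071}{3821 + 385 \frac{1}{110889 + 161779780 - 177214600 - 188478} \cdot 54} = \frac{599071}{3821 + 385 \frac{1}{-15512409} \cdot 54} = \frac{599071}{3821 + 385 \left(- \frac{1}{15512409}\right) 54} = \frac{599071}{3821 - \frac{210}{156691}} = \frac{599071}{\frac{598716101}{156691}} = 599071 \cdot \frac{156691}{598716101} = \frac{93869034061}{598716101}$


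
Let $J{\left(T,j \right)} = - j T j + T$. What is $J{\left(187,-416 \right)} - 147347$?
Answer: $-32508632$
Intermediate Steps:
$J{\left(T,j \right)} = T - T j^{2}$ ($J{\left(T,j \right)} = - T j j + T = - T j^{2} + T = T - T j^{2}$)
$J{\left(187,-416 \right)} - 147347 = 187 \left(1 - \left(-416\right)^{2}\right) - 147347 = 187 \left(1 - 173056\right) - 147347 = 187 \left(-173055\right) - 147347 = -32361285 - 147347 = -32508632$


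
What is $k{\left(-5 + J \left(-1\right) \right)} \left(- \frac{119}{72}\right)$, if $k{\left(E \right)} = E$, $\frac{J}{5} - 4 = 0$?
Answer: $\frac{2975}{72} \approx 41.319$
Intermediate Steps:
$J = 20$ ($J = 20 + 5 \cdot 0 = 20 + 0 = 20$)
$k{\left(-5 + J \left(-1\right) \right)} \left(- \frac{119}{72}\right) = \left(-5 + 20 \left(-1\right)\right) \left(- \frac{119}{72}\right) = \left(-5 - 20\right) \left(\left(-119\right) \frac{1}{72}\right) = \left(-25\right) \left(- \frac{119}{72}\right) = \frac{2975}{72}$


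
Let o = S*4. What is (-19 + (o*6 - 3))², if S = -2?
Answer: 4900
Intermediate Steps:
o = -8 (o = -2*4 = -8)
(-19 + (o*6 - 3))² = (-19 + (-8*6 - 3))² = (-19 + (-48 - 3))² = (-19 - 51)² = (-70)² = 4900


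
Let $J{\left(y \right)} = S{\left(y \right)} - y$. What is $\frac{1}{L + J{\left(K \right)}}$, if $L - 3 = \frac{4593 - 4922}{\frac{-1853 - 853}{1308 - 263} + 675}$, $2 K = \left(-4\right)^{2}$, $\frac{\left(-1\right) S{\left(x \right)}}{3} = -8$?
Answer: $\frac{63879}{1182446} \approx 0.054023$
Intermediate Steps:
$S{\left(x \right)} = 24$ ($S{\left(x \right)} = \left(-3\right) \left(-8\right) = 24$)
$K = 8$ ($K = \frac{\left(-4\right)^{2}}{2} = \frac{1}{2} \cdot 16 = 8$)
$J{\left(y \right)} = 24 - y$
$L = \frac{160382}{63879}$ ($L = 3 + \frac{4593 - 4922}{\frac{-1853 - 853}{1308 - 263} + 675} = 3 - \frac{329}{- \frac{2706}{1045} + 675} = 3 - \frac{329}{\left(-2706\right) \frac{1}{1045} + 675} = 3 - \frac{329}{- \frac{246}{95} + 675} = 3 - \frac{329}{\frac{63879}{95}} = 3 - \frac{31255}{63879} = \frac{160382}{63879} \approx 2.5107$)
$\frac{1}{L + J{\left(K \right)}} = \frac{1}{\frac{160382}{63879} + \left(24 - 8\right)} = \frac{1}{\frac{160382}{63879} + 16} = \frac{1}{\frac{1182446}{63879}} = \frac{63879}{1182446}$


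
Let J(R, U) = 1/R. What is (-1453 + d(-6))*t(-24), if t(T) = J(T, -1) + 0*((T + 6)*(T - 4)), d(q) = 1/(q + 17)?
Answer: 7991/132 ≈ 60.538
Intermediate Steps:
d(q) = 1/(17 + q)
t(T) = 1/T (t(T) = 1/T + 0*((T + 6)*(T - 4)) = 1/T + 0*((6 + T)*(-4 + T)) = 1/T + 0*((-4 + T)*(6 + T)) = 1/T + 0 = 1/T)
(-1453 + d(-6))*t(-24) = (-1453 + 1/(17 - 6))/(-24) = (-1453 + 1/11)*(-1/24) = -15982/11*(-1/24) = 7991/132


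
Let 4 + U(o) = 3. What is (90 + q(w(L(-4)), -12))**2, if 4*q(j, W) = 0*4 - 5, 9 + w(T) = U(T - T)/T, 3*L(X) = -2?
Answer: 126025/16 ≈ 7876.6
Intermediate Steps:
L(X) = -2/3 (L(X) = (1/3)*(-2) = -2/3)
U(o) = -1 (U(o) = -4 + 3 = -1)
w(T) = -9 - 1/T
q(j, W) = -5/4 (q(j, W) = (0*4 - 5)/4 = (0 - 5)/4 = (1/4)*(-5) = -5/4)
(90 + q(w(L(-4)), -12))**2 = (90 - 5/4)**2 = (355/4)**2 = 126025/16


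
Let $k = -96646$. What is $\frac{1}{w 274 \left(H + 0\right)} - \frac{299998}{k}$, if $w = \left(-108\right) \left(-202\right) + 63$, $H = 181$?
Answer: $\frac{14796271261927}{4766699884518} \approx 3.1041$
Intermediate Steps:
$w = 21879$ ($w = 21816 + 63 = 21879$)
$\frac{1}{w 274 \left(H + 0\right)} - \frac{299998}{k} = \frac{1}{21879 \cdot 274 \left(181 + 0\right)} - \frac{299998}{-96646} = \frac{1}{21879 \cdot 274 \cdot 181} - - \frac{149999}{48323} = \frac{1}{21879 \cdot 49594} + \frac{149999}{48323} = \frac{1}{21879} \cdot \frac{1}{49594} + \frac{149999}{48323} = \frac{1}{1085067126} + \frac{149999}{48323} = \frac{14796271261927}{4766699884518}$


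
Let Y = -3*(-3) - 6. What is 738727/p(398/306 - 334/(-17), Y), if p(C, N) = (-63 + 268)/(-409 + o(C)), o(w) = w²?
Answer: 515442331888/4798845 ≈ 1.0741e+5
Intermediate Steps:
Y = 3 (Y = 9 - 6 = 3)
p(C, N) = 205/(-409 + C²) (p(C, N) = (-63 + 268)/(-409 + C²) = 205/(-409 + C²))
738727/p(398/306 - 334/(-17), Y) = 738727/((205/(-409 + (398/306 - 334/(-17))²))) = 738727/((205/(-409 + (398*(1/306) - 334*(-1/17))²))) = 738727/((205/(-409 + (199/153 + 334/17)²))) = 738727/((205/(-409 + (3205/153)²))) = 738727/((205/(-409 + 10272025/23409))) = 738727/((205/(697744/23409))) = 738727/((205*(23409/697744))) = 738727/(4798845/697744) = 738727*(697744/4798845) = 515442331888/4798845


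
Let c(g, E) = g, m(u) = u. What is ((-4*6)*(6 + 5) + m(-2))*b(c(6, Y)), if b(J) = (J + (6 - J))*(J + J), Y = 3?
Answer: -19152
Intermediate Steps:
b(J) = 12*J (b(J) = 6*(2*J) = 12*J)
((-4*6)*(6 + 5) + m(-2))*b(c(6, Y)) = ((-4*6)*(6 + 5) - 2)*(12*6) = (-24*11 - 2)*72 = (-264 - 2)*72 = -266*72 = -19152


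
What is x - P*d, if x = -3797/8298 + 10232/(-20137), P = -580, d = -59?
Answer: -5718214751045/167096826 ≈ -34221.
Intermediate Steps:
x = -161365325/167096826 (x = -3797*1/8298 + 10232*(-1/20137) = -3797/8298 - 10232/20137 = -161365325/167096826 ≈ -0.96570)
x - P*d = -161365325/167096826 - (-580)*(-59) = -161365325/167096826 - 1*34220 = -161365325/167096826 - 34220 = -5718214751045/167096826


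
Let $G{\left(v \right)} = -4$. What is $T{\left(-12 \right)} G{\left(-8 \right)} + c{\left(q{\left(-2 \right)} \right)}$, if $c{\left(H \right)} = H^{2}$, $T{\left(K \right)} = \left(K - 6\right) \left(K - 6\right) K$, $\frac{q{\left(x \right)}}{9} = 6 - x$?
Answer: $20736$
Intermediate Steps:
$q{\left(x \right)} = 54 - 9 x$ ($q{\left(x \right)} = 9 \left(6 - x\right) = 54 - 9 x$)
$T{\left(K \right)} = K \left(-6 + K\right)^{2}$ ($T{\left(K \right)} = \left(-6 + K\right) \left(-6 + K\right) K = \left(-6 + K\right)^{2} K = K \left(-6 + K\right)^{2}$)
$T{\left(-12 \right)} G{\left(-8 \right)} + c{\left(q{\left(-2 \right)} \right)} = - 12 \left(-6 - 12\right)^{2} \left(-4\right) + \left(54 - -18\right)^{2} = - 12 \left(-18\right)^{2} \left(-4\right) + \left(54 + 18\right)^{2} = \left(-12\right) 324 \left(-4\right) + 72^{2} = \left(-3888\right) \left(-4\right) + 5184 = 15552 + 5184 = 20736$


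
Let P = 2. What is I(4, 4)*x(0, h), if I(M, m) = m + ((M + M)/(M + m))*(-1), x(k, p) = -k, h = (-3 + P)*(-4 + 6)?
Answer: 0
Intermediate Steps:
h = -2 (h = (-3 + 2)*(-4 + 6) = -1*2 = -2)
I(M, m) = m - 2*M/(M + m) (I(M, m) = m + ((2*M)/(M + m))*(-1) = m + (2*M/(M + m))*(-1) = m - 2*M/(M + m))
I(4, 4)*x(0, h) = ((4² - 2*4 + 4*4)/(4 + 4))*(-1*0) = ((16 - 8 + 16)/8)*0 = ((⅛)*24)*0 = 3*0 = 0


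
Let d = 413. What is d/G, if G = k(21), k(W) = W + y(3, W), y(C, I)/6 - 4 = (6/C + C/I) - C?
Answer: 2891/279 ≈ 10.362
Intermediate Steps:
y(C, I) = 24 - 6*C + 36/C + 6*C/I (y(C, I) = 24 + 6*((6/C + C/I) - C) = 24 + 6*(-C + 6/C + C/I) = 24 + (-6*C + 36/C + 6*C/I) = 24 - 6*C + 36/C + 6*C/I)
k(W) = 18 + W + 18/W (k(W) = W + (24 - 6*3 + 36/3 + 6*3/W) = W + (24 - 18 + 36*(⅓) + 18/W) = W + (24 - 18 + 12 + 18/W) = W + (18 + 18/W) = 18 + W + 18/W)
G = 279/7 (G = 18 + 21 + 18/21 = 18 + 21 + 18*(1/21) = 18 + 21 + 6/7 = 279/7 ≈ 39.857)
d/G = 413/(279/7) = 413*(7/279) = 2891/279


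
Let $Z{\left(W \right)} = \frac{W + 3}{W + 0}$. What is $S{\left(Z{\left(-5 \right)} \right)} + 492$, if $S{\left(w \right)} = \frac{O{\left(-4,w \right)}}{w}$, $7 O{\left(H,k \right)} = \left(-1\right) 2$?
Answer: $\frac{3439}{7} \approx 491.29$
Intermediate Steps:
$O{\left(H,k \right)} = - \frac{2}{7}$ ($O{\left(H,k \right)} = \frac{\left(-1\right) 2}{7} = \frac{1}{7} \left(-2\right) = - \frac{2}{7}$)
$Z{\left(W \right)} = \frac{3 + W}{W}$
$S{\left(w \right)} = - \frac{2}{7 w}$
$S{\left(Z{\left(-5 \right)} \right)} + 492 = - \frac{2}{7 \frac{3 - 5}{-5}} + 492 = - \frac{2}{7 \left(\left(- \frac{1}{5}\right) \left(-2\right)\right)} + 492 = - \frac{2}{7 \cdot \frac{2}{5}} + 492 = \left(- \frac{2}{7}\right) \frac{5}{2} + 492 = - \frac{5}{7} + 492 = \frac{3439}{7}$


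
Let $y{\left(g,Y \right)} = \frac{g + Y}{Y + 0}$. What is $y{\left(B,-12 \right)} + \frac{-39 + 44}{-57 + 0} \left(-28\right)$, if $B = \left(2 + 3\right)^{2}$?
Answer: $\frac{313}{228} \approx 1.3728$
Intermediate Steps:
$B = 25$ ($B = 5^{2} = 25$)
$y{\left(g,Y \right)} = \frac{Y + g}{Y}$
$y{\left(B,-12 \right)} + \frac{-39 + 44}{-57 + 0} \left(-28\right) = \frac{-12 + 25}{-12} + \frac{-39 + 44}{-57 + 0} \left(-28\right) = \left(- \frac{1}{12}\right) 13 + \frac{5}{-57} \left(-28\right) = - \frac{13}{12} + 5 \left(- \frac{1}{57}\right) \left(-28\right) = - \frac{13}{12} - - \frac{140}{57} = - \frac{13}{12} + \frac{140}{57} = \frac{313}{228}$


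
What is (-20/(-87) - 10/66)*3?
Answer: 75/319 ≈ 0.23511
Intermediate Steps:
(-20/(-87) - 10/66)*3 = (-20*(-1/87) - 10*1/66)*3 = (20/87 - 5/33)*3 = (25/319)*3 = 75/319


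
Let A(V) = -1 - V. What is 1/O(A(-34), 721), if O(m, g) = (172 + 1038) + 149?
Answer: 1/1359 ≈ 0.00073584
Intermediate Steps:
O(m, g) = 1359 (O(m, g) = 1210 + 149 = 1359)
1/O(A(-34), 721) = 1/1359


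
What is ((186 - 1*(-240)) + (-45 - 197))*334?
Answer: 61456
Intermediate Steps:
((186 - 1*(-240)) + (-45 - 197))*334 = ((186 + 240) - 242)*334 = (426 - 242)*334 = 184*334 = 61456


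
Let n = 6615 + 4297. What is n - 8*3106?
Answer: -13936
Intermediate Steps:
n = 10912
n - 8*3106 = 10912 - 8*3106 = 10912 - 24848 = -13936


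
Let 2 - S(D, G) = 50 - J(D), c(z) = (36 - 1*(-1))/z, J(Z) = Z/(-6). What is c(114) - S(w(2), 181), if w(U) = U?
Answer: 1849/38 ≈ 48.658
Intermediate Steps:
J(Z) = -Z/6 (J(Z) = Z*(-⅙) = -Z/6)
c(z) = 37/z (c(z) = (36 + 1)/z = 37/z)
S(D, G) = -48 - D/6 (S(D, G) = 2 - (50 - (-1)*D/6) = 2 - (50 + D/6) = 2 + (-50 - D/6) = -48 - D/6)
c(114) - S(w(2), 181) = 37/114 - (-48 - ⅙*2) = 37*(1/114) - (-48 - ⅓) = 37/114 - 1*(-145/3) = 37/114 + 145/3 = 1849/38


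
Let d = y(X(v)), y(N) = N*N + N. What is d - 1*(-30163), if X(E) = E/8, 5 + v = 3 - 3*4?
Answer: 482629/16 ≈ 30164.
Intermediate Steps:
v = -14 (v = -5 + (3 - 3*4) = -5 + (3 - 12) = -5 - 9 = -14)
X(E) = E/8 (X(E) = E*(⅛) = E/8)
y(N) = N + N² (y(N) = N² + N = N + N²)
d = 21/16 (d = ((⅛)*(-14))*(1 + (⅛)*(-14)) = -7*(1 - 7/4)/4 = -7/4*(-¾) = 21/16 ≈ 1.3125)
d - 1*(-30163) = 21/16 - 1*(-30163) = 21/16 + 30163 = 482629/16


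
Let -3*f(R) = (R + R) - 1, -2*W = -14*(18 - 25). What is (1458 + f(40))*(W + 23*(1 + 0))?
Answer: -111670/3 ≈ -37223.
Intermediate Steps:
W = -49 (W = -(-7)*(18 - 25) = -(-7)*(-7) = -½*98 = -49)
f(R) = ⅓ - 2*R/3 (f(R) = -((R + R) - 1)/3 = -(2*R - 1)/3 = -(-1 + 2*R)/3 = ⅓ - 2*R/3)
(1458 + f(40))*(W + 23*(1 + 0)) = (1458 + (⅓ - ⅔*40))*(-49 + 23*(1 + 0)) = (1458 + (⅓ - 80/3))*(-49 + 23*1) = (1458 - 79/3)*(-49 + 23) = (4295/3)*(-26) = -111670/3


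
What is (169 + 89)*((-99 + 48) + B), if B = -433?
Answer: -124872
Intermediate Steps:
(169 + 89)*((-99 + 48) + B) = (169 + 89)*((-99 + 48) - 433) = 258*(-51 - 433) = 258*(-484) = -124872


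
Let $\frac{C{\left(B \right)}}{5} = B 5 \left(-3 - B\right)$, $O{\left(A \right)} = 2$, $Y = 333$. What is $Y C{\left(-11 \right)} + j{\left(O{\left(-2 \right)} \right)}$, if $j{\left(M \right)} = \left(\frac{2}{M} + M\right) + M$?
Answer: $-732595$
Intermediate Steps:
$C{\left(B \right)} = 25 B \left(-3 - B\right)$ ($C{\left(B \right)} = 5 B 5 \left(-3 - B\right) = 5 \cdot 5 B \left(-3 - B\right) = 25 B \left(-3 - B\right)$)
$j{\left(M \right)} = 2 M + \frac{2}{M}$ ($j{\left(M \right)} = \left(M + \frac{2}{M}\right) + M = 2 M + \frac{2}{M}$)
$Y C{\left(-11 \right)} + j{\left(O{\left(-2 \right)} \right)} = 333 \left(\left(-25\right) \left(-11\right) \left(3 - 11\right)\right) + \left(2 \cdot 2 + \frac{2}{2}\right) = 333 \left(\left(-25\right) \left(-11\right) \left(-8\right)\right) + \left(4 + 2 \cdot \frac{1}{2}\right) = 333 \left(-2200\right) + \left(4 + 1\right) = -732600 + 5 = -732595$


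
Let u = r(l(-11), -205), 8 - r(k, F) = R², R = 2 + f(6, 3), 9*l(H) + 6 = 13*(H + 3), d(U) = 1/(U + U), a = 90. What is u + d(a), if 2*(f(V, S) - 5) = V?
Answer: -16559/180 ≈ -91.994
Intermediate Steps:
d(U) = 1/(2*U)
f(V, S) = 5 + V/2
l(H) = 11/3 + 13*H/9 (l(H) = -⅔ + (13*(H + 3))/9 = -⅔ + (13*(3 + H))/9 = -⅔ + (39 + 13*H)/9 = -⅔ + (13/3 + 13*H/9) = 11/3 + 13*H/9)
R = 10 (R = 2 + (5 + (½)*6) = 2 + (5 + 3) = 2 + 8 = 10)
r(k, F) = -92 (r(k, F) = 8 - 1*10² = 8 - 1*100 = 8 - 100 = -92)
u = -92
u + d(a) = -92 + (½)/90 = -92 + (½)*(1/90) = -92 + 1/180 = -16559/180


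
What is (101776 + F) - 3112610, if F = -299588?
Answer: -3310422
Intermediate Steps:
(101776 + F) - 3112610 = (101776 - 299588) - 3112610 = -197812 - 3112610 = -3310422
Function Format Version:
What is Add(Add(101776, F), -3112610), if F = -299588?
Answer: -3310422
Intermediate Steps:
Add(Add(101776, F), -3112610) = Add(Add(101776, -299588), -3112610) = Add(-197812, -3112610) = -3310422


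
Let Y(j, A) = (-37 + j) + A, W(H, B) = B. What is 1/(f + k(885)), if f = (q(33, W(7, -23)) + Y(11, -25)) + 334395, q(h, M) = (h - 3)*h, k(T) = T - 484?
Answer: 1/335735 ≈ 2.9785e-6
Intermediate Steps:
Y(j, A) = -37 + A + j
k(T) = -484 + T
q(h, M) = h*(-3 + h) (q(h, M) = (-3 + h)*h = h*(-3 + h))
f = 335334 (f = (33*(-3 + 33) + (-37 - 25 + 11)) + 334395 = (33*30 - 51) + 334395 = (990 - 51) + 334395 = 939 + 334395 = 335334)
1/(f + k(885)) = 1/(335334 + (-484 + 885)) = 1/(335334 + 401) = 1/335735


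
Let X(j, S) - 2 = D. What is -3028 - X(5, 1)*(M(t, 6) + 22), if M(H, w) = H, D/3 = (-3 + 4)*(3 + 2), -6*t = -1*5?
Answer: -20497/6 ≈ -3416.2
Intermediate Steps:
t = ⅚ (t = -(-1)*5/6 = -⅙*(-5) = ⅚ ≈ 0.83333)
D = 15 (D = 3*((-3 + 4)*(3 + 2)) = 3*(1*5) = 3*5 = 15)
X(j, S) = 17 (X(j, S) = 2 + 15 = 17)
-3028 - X(5, 1)*(M(t, 6) + 22) = -3028 - 17*(⅚ + 22) = -3028 - 17*137/6 = -3028 - 1*2329/6 = -3028 - 2329/6 = -20497/6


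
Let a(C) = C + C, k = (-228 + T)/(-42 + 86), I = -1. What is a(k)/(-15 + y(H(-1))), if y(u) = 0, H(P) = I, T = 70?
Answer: 79/165 ≈ 0.47879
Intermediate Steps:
H(P) = -1
k = -79/22 (k = (-228 + 70)/(-42 + 86) = -158/44 = -158*1/44 = -79/22 ≈ -3.5909)
a(C) = 2*C
a(k)/(-15 + y(H(-1))) = (2*(-79/22))/(-15 + 0) = -79/11/(-15) = -79/11*(-1/15) = 79/165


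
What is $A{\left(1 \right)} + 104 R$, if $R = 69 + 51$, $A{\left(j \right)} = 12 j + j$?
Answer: $12493$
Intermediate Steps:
$A{\left(j \right)} = 13 j$
$R = 120$
$A{\left(1 \right)} + 104 R = 13 \cdot 1 + 104 \cdot 120 = 13 + 12480 = 12493$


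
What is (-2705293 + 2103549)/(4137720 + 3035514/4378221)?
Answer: -439094702904/3019309271939 ≈ -0.14543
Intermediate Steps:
(-2705293 + 2103549)/(4137720 + 3035514/4378221) = -601744/(4137720 + 3035514*(1/4378221)) = -601744/(4137720 + 1011838/1459407) = -601744/6038618543878/1459407 = -601744*1459407/6038618543878 = -439094702904/3019309271939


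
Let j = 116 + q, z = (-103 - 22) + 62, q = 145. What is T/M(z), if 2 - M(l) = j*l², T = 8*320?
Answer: -2560/1035907 ≈ -0.0024713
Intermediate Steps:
z = -63 (z = -125 + 62 = -63)
j = 261 (j = 116 + 145 = 261)
T = 2560
M(l) = 2 - 261*l²
T/M(z) = 2560/(2 - 261*(-63)²) = 2560/(2 - 261*3969) = 2560/(2 - 1035909) = 2560/(-1035907) = 2560*(-1/1035907) = -2560/1035907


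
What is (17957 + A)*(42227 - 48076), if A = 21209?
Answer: -229081934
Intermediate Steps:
(17957 + A)*(42227 - 48076) = (17957 + 21209)*(42227 - 48076) = 39166*(-5849) = -229081934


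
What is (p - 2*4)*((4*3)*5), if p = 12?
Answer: 240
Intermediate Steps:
(p - 2*4)*((4*3)*5) = (12 - 2*4)*((4*3)*5) = (12 - 8)*(12*5) = 4*60 = 240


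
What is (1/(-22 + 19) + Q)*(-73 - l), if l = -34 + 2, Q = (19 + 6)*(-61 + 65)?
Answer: -12259/3 ≈ -4086.3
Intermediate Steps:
Q = 100 (Q = 25*4 = 100)
l = -32
(1/(-22 + 19) + Q)*(-73 - l) = (1/(-22 + 19) + 100)*(-73 - 1*(-32)) = (1/(-3) + 100)*(-73 + 32) = (-⅓ + 100)*(-41) = (299/3)*(-41) = -12259/3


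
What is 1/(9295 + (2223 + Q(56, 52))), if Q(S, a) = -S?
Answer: 1/11462 ≈ 8.7245e-5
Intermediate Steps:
1/(9295 + (2223 + Q(56, 52))) = 1/(9295 + (2223 - 1*56)) = 1/(9295 + (2223 - 56)) = 1/(9295 + 2167) = 1/11462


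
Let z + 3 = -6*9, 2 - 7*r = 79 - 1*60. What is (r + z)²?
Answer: 173056/49 ≈ 3531.8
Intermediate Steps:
r = -17/7 (r = 2/7 - (79 - 1*60)/7 = 2/7 - (79 - 60)/7 = 2/7 - ⅐*19 = 2/7 - 19/7 = -17/7 ≈ -2.4286)
z = -57 (z = -3 - 6*9 = -3 - 54 = -57)
(r + z)² = (-17/7 - 57)² = (-416/7)² = 173056/49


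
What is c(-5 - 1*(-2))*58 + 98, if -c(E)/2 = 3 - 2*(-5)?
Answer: -1410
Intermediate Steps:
c(E) = -26 (c(E) = -2*(3 - 2*(-5)) = -2*(3 + 10) = -2*13 = -26)
c(-5 - 1*(-2))*58 + 98 = -26*58 + 98 = -1508 + 98 = -1410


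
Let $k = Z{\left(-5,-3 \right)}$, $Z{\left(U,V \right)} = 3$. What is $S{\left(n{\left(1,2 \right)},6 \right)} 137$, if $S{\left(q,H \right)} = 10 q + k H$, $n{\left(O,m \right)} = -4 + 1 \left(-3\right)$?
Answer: $-7124$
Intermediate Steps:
$n{\left(O,m \right)} = -7$ ($n{\left(O,m \right)} = -4 - 3 = -7$)
$k = 3$
$S{\left(q,H \right)} = 3 H + 10 q$ ($S{\left(q,H \right)} = 10 q + 3 H = 3 H + 10 q$)
$S{\left(n{\left(1,2 \right)},6 \right)} 137 = \left(3 \cdot 6 + 10 \left(-7\right)\right) 137 = \left(18 - 70\right) 137 = \left(-52\right) 137 = -7124$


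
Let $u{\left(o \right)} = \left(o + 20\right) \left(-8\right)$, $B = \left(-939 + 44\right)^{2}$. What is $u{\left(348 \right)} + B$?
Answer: $798081$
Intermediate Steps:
$B = 801025$ ($B = \left(-895\right)^{2} = 801025$)
$u{\left(o \right)} = -160 - 8 o$ ($u{\left(o \right)} = \left(20 + o\right) \left(-8\right) = -160 - 8 o$)
$u{\left(348 \right)} + B = \left(-160 - 2784\right) + 801025 = -2944 + 801025 = 798081$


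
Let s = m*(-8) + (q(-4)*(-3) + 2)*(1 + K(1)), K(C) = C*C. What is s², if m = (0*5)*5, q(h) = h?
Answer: 784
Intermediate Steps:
K(C) = C²
m = 0 (m = 0*5 = 0)
s = 28 (s = 0*(-8) + (-4*(-3) + 2)*(1 + 1²) = 0 + (12 + 2)*(1 + 1) = 0 + 14*2 = 0 + 28 = 28)
s² = 28² = 784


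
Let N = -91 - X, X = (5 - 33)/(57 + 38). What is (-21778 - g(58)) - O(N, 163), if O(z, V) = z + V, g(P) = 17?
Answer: -2077393/95 ≈ -21867.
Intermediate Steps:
X = -28/95 ≈ -0.29474
N = -8617/95 (N = -91 - 1*(-28/95) = -91 + 28/95 = -8617/95 ≈ -90.705)
O(z, V) = V + z
(-21778 - g(58)) - O(N, 163) = (-21778 - 1*17) - (163 - 8617/95) = (-21778 - 17) - 1*6868/95 = -21795 - 6868/95 = -2077393/95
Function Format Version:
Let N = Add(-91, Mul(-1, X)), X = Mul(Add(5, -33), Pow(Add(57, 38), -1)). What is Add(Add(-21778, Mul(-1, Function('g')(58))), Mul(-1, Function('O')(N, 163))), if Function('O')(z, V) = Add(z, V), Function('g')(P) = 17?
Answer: Rational(-2077393, 95) ≈ -21867.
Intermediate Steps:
X = Rational(-28, 95) (X = Mul(-28, Pow(95, -1)) = Mul(-28, Rational(1, 95)) = Rational(-28, 95) ≈ -0.29474)
N = Rational(-8617, 95) (N = Add(-91, Mul(-1, Rational(-28, 95))) = Add(-91, Rational(28, 95)) = Rational(-8617, 95) ≈ -90.705)
Function('O')(z, V) = Add(V, z)
Add(Add(-21778, Mul(-1, Function('g')(58))), Mul(-1, Function('O')(N, 163))) = Add(Add(-21778, Mul(-1, 17)), Mul(-1, Add(163, Rational(-8617, 95)))) = Add(Add(-21778, -17), Mul(-1, Rational(6868, 95))) = Add(-21795, Rational(-6868, 95)) = Rational(-2077393, 95)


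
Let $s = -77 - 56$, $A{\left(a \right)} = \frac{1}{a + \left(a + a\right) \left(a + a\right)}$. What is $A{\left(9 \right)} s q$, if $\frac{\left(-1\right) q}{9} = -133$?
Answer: $- \frac{17689}{37} \approx -478.08$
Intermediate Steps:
$q = 1197$ ($q = \left(-9\right) \left(-133\right) = 1197$)
$A{\left(a \right)} = \frac{1}{a + 4 a^{2}}$ ($A{\left(a \right)} = \frac{1}{a + 2 a 2 a} = \frac{1}{a + 4 a^{2}}$)
$s = -133$ ($s = -77 - 56 = -133$)
$A{\left(9 \right)} s q = \frac{1}{9 \left(1 + 4 \cdot 9\right)} \left(-133\right) 1197 = \frac{1}{9 \left(1 + 36\right)} \left(-133\right) 1197 = \frac{1}{9 \cdot 37} \left(-133\right) 1197 = \frac{1}{9} \cdot \frac{1}{37} \left(-133\right) 1197 = \frac{1}{333} \left(-133\right) 1197 = \left(- \frac{133}{333}\right) 1197 = - \frac{17689}{37}$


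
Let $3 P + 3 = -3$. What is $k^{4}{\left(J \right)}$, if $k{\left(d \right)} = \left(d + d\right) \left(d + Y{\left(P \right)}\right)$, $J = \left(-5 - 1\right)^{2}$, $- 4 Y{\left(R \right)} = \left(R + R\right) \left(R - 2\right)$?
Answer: $28179280429056$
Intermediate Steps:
$P = -2$ ($P = -1 + \frac{1}{3} \left(-3\right) = -1 - 1 = -2$)
$Y{\left(R \right)} = - \frac{R \left(-2 + R\right)}{2}$ ($Y{\left(R \right)} = - \frac{\left(R + R\right) \left(R - 2\right)}{4} = - \frac{2 R \left(-2 + R\right)}{4} = - \frac{R \left(-2 + R\right)}{2}$)
$J = 36$ ($J = \left(-6\right)^{2} = 36$)
$k{\left(d \right)} = 2 d \left(-4 + d\right)$ ($k{\left(d \right)} = \left(d + d\right) \left(d + \frac{1}{2} \left(-2\right) \left(2 - -2\right)\right) = 2 d \left(d + \frac{1}{2} \left(-2\right) \left(2 + 2\right)\right) = 2 d \left(d + \frac{1}{2} \left(-2\right) 4\right) = 2 d \left(d - 4\right) = 2 d \left(-4 + d\right)$)
$k^{4}{\left(J \right)} = \left(2 \cdot 36 \left(-4 + 36\right)\right)^{4} = \left(2 \cdot 36 \cdot 32\right)^{4} = 2304^{4} = 28179280429056$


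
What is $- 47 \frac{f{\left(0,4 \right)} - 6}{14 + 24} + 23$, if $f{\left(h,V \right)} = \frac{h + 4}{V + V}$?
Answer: $\frac{2265}{76} \approx 29.803$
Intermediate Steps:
$f{\left(h,V \right)} = \frac{4 + h}{2 V}$
$- 47 \frac{f{\left(0,4 \right)} - 6}{14 + 24} + 23 = - 47 \frac{\frac{4 + 0}{2 \cdot 4} - 6}{14 + 24} + 23 = - 47 \frac{\frac{1}{2} \cdot \frac{1}{4} \cdot 4 - 6}{38} + 23 = - 47 \left(\frac{1}{2} - 6\right) \frac{1}{38} + 23 = - 47 \left(\left(- \frac{11}{2}\right) \frac{1}{38}\right) + 23 = \left(-47\right) \left(- \frac{11}{76}\right) + 23 = \frac{517}{76} + 23 = \frac{2265}{76}$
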